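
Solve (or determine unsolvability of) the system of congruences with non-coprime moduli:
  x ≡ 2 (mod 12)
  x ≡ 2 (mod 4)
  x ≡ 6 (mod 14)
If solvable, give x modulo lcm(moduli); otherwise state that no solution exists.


Moduli 12, 4, 14 are not pairwise coprime, so CRT works modulo lcm(m_i) when all pairwise compatibility conditions hold.
Pairwise compatibility: gcd(m_i, m_j) must divide a_i - a_j for every pair.
Merge one congruence at a time:
  Start: x ≡ 2 (mod 12).
  Combine with x ≡ 2 (mod 4): gcd(12, 4) = 4; 2 - 2 = 0, which IS divisible by 4, so compatible.
    Write x = 2 + 12·t and substitute into x ≡ 2 (mod 4): 12·t ≡ 2 − 2 = 0 (mod 4).
    Divide the congruence (and modulus) by g = 4: 3·t ≡ 0 (mod 1).
    Modulo 1 every t works; take t = 0.
    Then x = 2 + 12·0 = 2, valid modulo lcm(12, 4) = 12: x ≡ 2 (mod 12).
  Combine with x ≡ 6 (mod 14): gcd(12, 14) = 2; 6 - 2 = 4, which IS divisible by 2, so compatible.
    Write x = 2 + 12·t and substitute into x ≡ 6 (mod 14): 12·t ≡ 6 − 2 = 4 (mod 14).
    Divide the congruence (and modulus) by g = 2: 6·t ≡ 2 (mod 7).
    The inverse of 6 mod 7 is 6 (since 6·6 = 36 = 5·7 + 1), so t ≡ 6·2 = 12 ≡ 5 (mod 7).
    Then x = 2 + 12·5 = 62, valid modulo lcm(12, 14) = 84: x ≡ 62 (mod 84).
Verify: 62 mod 12 = 2, 62 mod 4 = 2, 62 mod 14 = 6.

x ≡ 62 (mod 84).


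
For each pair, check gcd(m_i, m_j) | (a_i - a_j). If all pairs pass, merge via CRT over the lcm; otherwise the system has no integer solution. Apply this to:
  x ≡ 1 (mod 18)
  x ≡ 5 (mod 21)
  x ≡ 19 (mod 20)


Moduli 18, 21, 20 are not pairwise coprime, so CRT works modulo lcm(m_i) when all pairwise compatibility conditions hold.
Pairwise compatibility: gcd(m_i, m_j) must divide a_i - a_j for every pair.
Merge one congruence at a time:
  Start: x ≡ 1 (mod 18).
  Combine with x ≡ 5 (mod 21): gcd(18, 21) = 3, and 5 - 1 = 4 is NOT divisible by 3.
    ⇒ system is inconsistent (no integer solution).

No solution (the system is inconsistent).


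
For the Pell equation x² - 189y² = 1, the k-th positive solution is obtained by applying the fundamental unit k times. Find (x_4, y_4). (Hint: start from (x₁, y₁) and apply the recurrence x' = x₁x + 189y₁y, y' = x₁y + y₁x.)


Step 1: Find the fundamental solution (x₁, y₁) of x² - 189y² = 1.
  Expand √189 as a continued fraction. a₀ = ⌊√189⌋ = 13; iterate m_{k+1} = d_k·a_k − m_k, d_{k+1} = (189 − m_{k+1}²)/d_k, a_{k+1} = ⌊(a₀ + m_{k+1})/d_{k+1}⌋ (starting m₀ = 0, d₀ = 1), with convergents p_k = a_k·p_{k-1} + p_{k-2}, q_k = a_k·q_{k-1} + q_{k-2} (p₋₁ = 1, q₋₁ = 0):
  k = 0: a₀ = 13; p₀/q₀ = 13/1; p₀² − 189·q₀² = 169 − 189 = -20.
  k = 1: m = 13, d = 20, a = ⌊(13 + 13)/20⌋ = 1; p/q = (1·13 + 1)/(1·1 + 0) = 14/1; p² − 189·q² = 196 − 189 = 7.
  k = 2: m = 7, d = 7, a = ⌊(13 + 7)/7⌋ = 2; p/q = (2·14 + 13)/(2·1 + 1) = 41/3; p² − 189·q² = 1681 − 1701 = -20.
  k = 3: m = 7, d = 20, a = ⌊(13 + 7)/20⌋ = 1; p/q = (1·41 + 14)/(1·3 + 1) = 55/4; p² − 189·q² = 3025 − 3024 = 1.
  The first convergent with p² − 189·q² = 1 gives the fundamental solution (x₁, y₁) = (55, 4).
Step 2: Apply the recurrence (x_{n+1}, y_{n+1}) = (x₁x_n + 189y₁y_n, x₁y_n + y₁x_n) repeatedly.
  From (x_1, y_1) = (55, 4): x_2 = 55·55 + 189·4·4 = 6049; y_2 = 55·4 + 4·55 = 440.
  From (x_2, y_2) = (6049, 440): x_3 = 55·6049 + 189·4·440 = 665335; y_3 = 55·440 + 4·6049 = 48396.
  From (x_3, y_3) = (665335, 48396): x_4 = 55·665335 + 189·4·48396 = 73180801; y_4 = 55·48396 + 4·665335 = 5323120.
Step 3: Verify x_4² - 189·y_4² = 5355429635001601 - 5355429635001600 = 1 (should be 1). ✓

(x_1, y_1) = (55, 4); (x_4, y_4) = (73180801, 5323120).


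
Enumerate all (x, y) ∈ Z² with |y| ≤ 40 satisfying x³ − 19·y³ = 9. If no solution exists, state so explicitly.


The equation is x³ - 19y³ = 9. For fixed y, x³ = 19·y³ + 9, so a solution requires the RHS to be a perfect cube.
Strategy: iterate y from -40 to 40, compute RHS = 19·y³ + 9, and check whether it is a (positive or negative) perfect cube.
Check small values of y:
  y = 0: RHS = 9 is not a perfect cube.
  y = 1: RHS = 28 is not a perfect cube.
  y = -1: RHS = -10 is not a perfect cube.
  y = 2: RHS = 161 is not a perfect cube.
  y = -2: RHS = -143 is not a perfect cube.
  y = 3: RHS = 522 is not a perfect cube.
  y = -3: RHS = -504 is not a perfect cube.
Continuing the search up to |y| = 40 finds no solutions either.
No (x, y) in the scanned range satisfies the equation.

No integer solutions with |y| ≤ 40.


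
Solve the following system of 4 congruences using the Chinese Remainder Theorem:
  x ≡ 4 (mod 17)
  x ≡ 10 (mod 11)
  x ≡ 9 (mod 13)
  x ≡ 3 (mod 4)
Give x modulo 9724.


Product of moduli M = 17 · 11 · 13 · 4 = 9724.
Merge one congruence at a time:
  Start: x ≡ 4 (mod 17).
  Combine with x ≡ 10 (mod 11); new modulus lcm = 187.
    Write x = 4 + 17·t and substitute into x ≡ 10 (mod 11): 17·t ≡ 10 − 4 = 6 (mod 11).
    Reduce coefficients mod 11: 6·t ≡ 6 (mod 11).
    The inverse of 6 mod 11 is 2 (since 6·2 = 12 = 1·11 + 1), so t ≡ 2·6 = 12 ≡ 1 (mod 11).
    Then x = 4 + 17·1 = 21, valid modulo lcm(17, 11) = 187: x ≡ 21 (mod 187).
  Combine with x ≡ 9 (mod 13); new modulus lcm = 2431.
    Write x = 21 + 187·t and substitute into x ≡ 9 (mod 13): 187·t ≡ 9 − 21 = -12 (mod 13).
    Reduce coefficients mod 13: 5·t ≡ 1 (mod 13).
    The inverse of 5 mod 13 is 8 (since 5·8 = 40 = 3·13 + 1), so t ≡ 8·1 = 8 ≡ 8 (mod 13).
    Then x = 21 + 187·8 = 1517, valid modulo lcm(187, 13) = 2431: x ≡ 1517 (mod 2431).
  Combine with x ≡ 3 (mod 4); new modulus lcm = 9724.
    Write x = 1517 + 2431·t and substitute into x ≡ 3 (mod 4): 2431·t ≡ 3 − 1517 = -1514 (mod 4).
    Reduce coefficients mod 4: 3·t ≡ 2 (mod 4).
    The inverse of 3 mod 4 is 3 (since 3·3 = 9 = 2·4 + 1), so t ≡ 3·2 = 6 ≡ 2 (mod 4).
    Then x = 1517 + 2431·2 = 6379, valid modulo lcm(2431, 4) = 9724: x ≡ 6379 (mod 9724).
Verify against each original: 6379 mod 17 = 4, 6379 mod 11 = 10, 6379 mod 13 = 9, 6379 mod 4 = 3.

x ≡ 6379 (mod 9724).


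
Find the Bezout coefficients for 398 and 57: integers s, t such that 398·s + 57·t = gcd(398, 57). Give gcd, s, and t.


Euclidean algorithm on (398, 57) — divide until remainder is 0:
  398 = 6 · 57 + 56
  57 = 1 · 56 + 1
  56 = 56 · 1 + 0
gcd(398, 57) = 1.
Track Bezout coefficients alongside the remainders: start with r₀ = 398 = a·1 + b·0 (s = 1, t = 0) and r₁ = 57 = a·0 + b·1 (s = 0, t = 1); each new remainder r_{k+1} = r_{k-1} − q_k·r_k inherits s_{k+1} = s_{k-1} − q_k·s_k, t_{k+1} = t_{k-1} − q_k·t_k, so r_k = a·s_k + b·t_k at every step:
  q = 6: r = 56, s = 1 − 6·0 = 1, t = 0 − 6·1 = -6  (check: 398·1 + 57·(-6) = 56)
  q = 1: r = 1, s = 0 − 1·1 = -1, t = 1 − 1·(-6) = 7  (check: 398·(-1) + 57·7 = 1)
The row with r = 1 (the gcd) gives the Bezout coefficients s = -1, t = 7.
Result: 398 · (-1) + 57 · (7) = 1.

gcd(398, 57) = 1; s = -1, t = 7 (check: 398·(-1) + 57·7 = 1).


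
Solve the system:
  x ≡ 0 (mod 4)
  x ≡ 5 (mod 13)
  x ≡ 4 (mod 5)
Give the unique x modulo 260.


Moduli 4, 13, 5 are pairwise coprime; by CRT there is a unique solution modulo M = 4 · 13 · 5 = 260.
Solve pairwise, accumulating the modulus:
  Start with x ≡ 0 (mod 4).
  Combine with x ≡ 5 (mod 13): since gcd(4, 13) = 1, we get a unique residue mod 52.
    Write x = 0 + 4·t and substitute into x ≡ 5 (mod 13): 4·t ≡ 5 − 0 = 5 (mod 13).
    The inverse of 4 mod 13 is 10 (since 4·10 = 40 = 3·13 + 1), so t ≡ 10·5 = 50 ≡ 11 (mod 13).
    Then x = 0 + 4·11 = 44, valid modulo lcm(4, 13) = 52: x ≡ 44 (mod 52).
  Combine with x ≡ 4 (mod 5): since gcd(52, 5) = 1, we get a unique residue mod 260.
    Write x = 44 + 52·t and substitute into x ≡ 4 (mod 5): 52·t ≡ 4 − 44 = -40 (mod 5).
    Reduce coefficients mod 5: 2·t ≡ 0 (mod 5).
    The inverse of 2 mod 5 is 3 (since 2·3 = 6 = 1·5 + 1), so t ≡ 3·0 = 0 ≡ 0 (mod 5).
    Then x = 44 + 52·0 = 44, valid modulo lcm(52, 5) = 260: x ≡ 44 (mod 260).
Verify: 44 mod 4 = 0 ✓, 44 mod 13 = 5 ✓, 44 mod 5 = 4 ✓.

x ≡ 44 (mod 260).


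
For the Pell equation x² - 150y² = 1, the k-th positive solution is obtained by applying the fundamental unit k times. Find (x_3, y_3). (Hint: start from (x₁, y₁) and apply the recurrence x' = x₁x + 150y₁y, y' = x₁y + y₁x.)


Step 1: Find the fundamental solution (x₁, y₁) of x² - 150y² = 1.
  Expand √150 as a continued fraction. a₀ = ⌊√150⌋ = 12; iterate m_{k+1} = d_k·a_k − m_k, d_{k+1} = (150 − m_{k+1}²)/d_k, a_{k+1} = ⌊(a₀ + m_{k+1})/d_{k+1}⌋ (starting m₀ = 0, d₀ = 1), with convergents p_k = a_k·p_{k-1} + p_{k-2}, q_k = a_k·q_{k-1} + q_{k-2} (p₋₁ = 1, q₋₁ = 0):
  k = 0: a₀ = 12; p₀/q₀ = 12/1; p₀² − 150·q₀² = 144 − 150 = -6.
  k = 1: m = 12, d = 6, a = ⌊(12 + 12)/6⌋ = 4; p/q = (4·12 + 1)/(4·1 + 0) = 49/4; p² − 150·q² = 2401 − 2400 = 1.
  The first convergent with p² − 150·q² = 1 gives the fundamental solution (x₁, y₁) = (49, 4).
Step 2: Apply the recurrence (x_{n+1}, y_{n+1}) = (x₁x_n + 150y₁y_n, x₁y_n + y₁x_n) repeatedly.
  From (x_1, y_1) = (49, 4): x_2 = 49·49 + 150·4·4 = 4801; y_2 = 49·4 + 4·49 = 392.
  From (x_2, y_2) = (4801, 392): x_3 = 49·4801 + 150·4·392 = 470449; y_3 = 49·392 + 4·4801 = 38412.
Step 3: Verify x_3² - 150·y_3² = 221322261601 - 221322261600 = 1 (should be 1). ✓

(x_1, y_1) = (49, 4); (x_3, y_3) = (470449, 38412).


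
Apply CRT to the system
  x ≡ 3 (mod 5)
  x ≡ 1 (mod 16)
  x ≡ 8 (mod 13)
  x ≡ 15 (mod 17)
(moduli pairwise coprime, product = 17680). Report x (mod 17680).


Product of moduli M = 5 · 16 · 13 · 17 = 17680.
Merge one congruence at a time:
  Start: x ≡ 3 (mod 5).
  Combine with x ≡ 1 (mod 16); new modulus lcm = 80.
    Write x = 3 + 5·t and substitute into x ≡ 1 (mod 16): 5·t ≡ 1 − 3 = -2 (mod 16).
    Reduce coefficients mod 16: 5·t ≡ 14 (mod 16).
    The inverse of 5 mod 16 is 13 (since 5·13 = 65 = 4·16 + 1), so t ≡ 13·14 = 182 ≡ 6 (mod 16).
    Then x = 3 + 5·6 = 33, valid modulo lcm(5, 16) = 80: x ≡ 33 (mod 80).
  Combine with x ≡ 8 (mod 13); new modulus lcm = 1040.
    Write x = 33 + 80·t and substitute into x ≡ 8 (mod 13): 80·t ≡ 8 − 33 = -25 (mod 13).
    Reduce coefficients mod 13: 2·t ≡ 1 (mod 13).
    The inverse of 2 mod 13 is 7 (since 2·7 = 14 = 1·13 + 1), so t ≡ 7·1 = 7 ≡ 7 (mod 13).
    Then x = 33 + 80·7 = 593, valid modulo lcm(80, 13) = 1040: x ≡ 593 (mod 1040).
  Combine with x ≡ 15 (mod 17); new modulus lcm = 17680.
    Write x = 593 + 1040·t and substitute into x ≡ 15 (mod 17): 1040·t ≡ 15 − 593 = -578 (mod 17).
    Reduce coefficients mod 17: 3·t ≡ 0 (mod 17).
    The inverse of 3 mod 17 is 6 (since 3·6 = 18 = 1·17 + 1), so t ≡ 6·0 = 0 ≡ 0 (mod 17).
    Then x = 593 + 1040·0 = 593, valid modulo lcm(1040, 17) = 17680: x ≡ 593 (mod 17680).
Verify against each original: 593 mod 5 = 3, 593 mod 16 = 1, 593 mod 13 = 8, 593 mod 17 = 15.

x ≡ 593 (mod 17680).


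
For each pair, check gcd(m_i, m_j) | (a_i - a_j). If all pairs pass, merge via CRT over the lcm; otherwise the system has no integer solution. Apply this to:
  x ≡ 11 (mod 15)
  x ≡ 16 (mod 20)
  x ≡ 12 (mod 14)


Moduli 15, 20, 14 are not pairwise coprime, so CRT works modulo lcm(m_i) when all pairwise compatibility conditions hold.
Pairwise compatibility: gcd(m_i, m_j) must divide a_i - a_j for every pair.
Merge one congruence at a time:
  Start: x ≡ 11 (mod 15).
  Combine with x ≡ 16 (mod 20): gcd(15, 20) = 5; 16 - 11 = 5, which IS divisible by 5, so compatible.
    Write x = 11 + 15·t and substitute into x ≡ 16 (mod 20): 15·t ≡ 16 − 11 = 5 (mod 20).
    Divide the congruence (and modulus) by g = 5: 3·t ≡ 1 (mod 4).
    The inverse of 3 mod 4 is 3 (since 3·3 = 9 = 2·4 + 1), so t ≡ 3·1 = 3 ≡ 3 (mod 4).
    Then x = 11 + 15·3 = 56, valid modulo lcm(15, 20) = 60: x ≡ 56 (mod 60).
  Combine with x ≡ 12 (mod 14): gcd(60, 14) = 2; 12 - 56 = -44, which IS divisible by 2, so compatible.
    Write x = 56 + 60·t and substitute into x ≡ 12 (mod 14): 60·t ≡ 12 − 56 = -44 (mod 14).
    Divide the congruence (and modulus) by g = 2: 30·t ≡ -22 (mod 7).
    Reduce coefficients mod 7: 2·t ≡ 6 (mod 7).
    The inverse of 2 mod 7 is 4 (since 2·4 = 8 = 1·7 + 1), so t ≡ 4·6 = 24 ≡ 3 (mod 7).
    Then x = 56 + 60·3 = 236, valid modulo lcm(60, 14) = 420: x ≡ 236 (mod 420).
Verify: 236 mod 15 = 11, 236 mod 20 = 16, 236 mod 14 = 12.

x ≡ 236 (mod 420).


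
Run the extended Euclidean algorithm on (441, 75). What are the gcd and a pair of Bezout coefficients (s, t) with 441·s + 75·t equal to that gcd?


Euclidean algorithm on (441, 75) — divide until remainder is 0:
  441 = 5 · 75 + 66
  75 = 1 · 66 + 9
  66 = 7 · 9 + 3
  9 = 3 · 3 + 0
gcd(441, 75) = 3.
Track Bezout coefficients alongside the remainders: start with r₀ = 441 = a·1 + b·0 (s = 1, t = 0) and r₁ = 75 = a·0 + b·1 (s = 0, t = 1); each new remainder r_{k+1} = r_{k-1} − q_k·r_k inherits s_{k+1} = s_{k-1} − q_k·s_k, t_{k+1} = t_{k-1} − q_k·t_k, so r_k = a·s_k + b·t_k at every step:
  q = 5: r = 66, s = 1 − 5·0 = 1, t = 0 − 5·1 = -5  (check: 441·1 + 75·(-5) = 66)
  q = 1: r = 9, s = 0 − 1·1 = -1, t = 1 − 1·(-5) = 6  (check: 441·(-1) + 75·6 = 9)
  q = 7: r = 3, s = 1 − 7·(-1) = 8, t = -5 − 7·6 = -47  (check: 441·8 + 75·(-47) = 3)
The row with r = 3 (the gcd) gives the Bezout coefficients s = 8, t = -47.
Result: 441 · (8) + 75 · (-47) = 3.

gcd(441, 75) = 3; s = 8, t = -47 (check: 441·8 + 75·(-47) = 3).


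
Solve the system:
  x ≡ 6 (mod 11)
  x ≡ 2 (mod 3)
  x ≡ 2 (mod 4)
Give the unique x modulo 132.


Moduli 11, 3, 4 are pairwise coprime; by CRT there is a unique solution modulo M = 11 · 3 · 4 = 132.
Solve pairwise, accumulating the modulus:
  Start with x ≡ 6 (mod 11).
  Combine with x ≡ 2 (mod 3): since gcd(11, 3) = 1, we get a unique residue mod 33.
    Write x = 6 + 11·t and substitute into x ≡ 2 (mod 3): 11·t ≡ 2 − 6 = -4 (mod 3).
    Reduce coefficients mod 3: 2·t ≡ 2 (mod 3).
    The inverse of 2 mod 3 is 2 (since 2·2 = 4 = 1·3 + 1), so t ≡ 2·2 = 4 ≡ 1 (mod 3).
    Then x = 6 + 11·1 = 17, valid modulo lcm(11, 3) = 33: x ≡ 17 (mod 33).
  Combine with x ≡ 2 (mod 4): since gcd(33, 4) = 1, we get a unique residue mod 132.
    Write x = 17 + 33·t and substitute into x ≡ 2 (mod 4): 33·t ≡ 2 − 17 = -15 (mod 4).
    Reduce coefficients mod 4: 1·t ≡ 1 (mod 4).
    So t ≡ 1 (mod 4).
    Then x = 17 + 33·1 = 50, valid modulo lcm(33, 4) = 132: x ≡ 50 (mod 132).
Verify: 50 mod 11 = 6 ✓, 50 mod 3 = 2 ✓, 50 mod 4 = 2 ✓.

x ≡ 50 (mod 132).


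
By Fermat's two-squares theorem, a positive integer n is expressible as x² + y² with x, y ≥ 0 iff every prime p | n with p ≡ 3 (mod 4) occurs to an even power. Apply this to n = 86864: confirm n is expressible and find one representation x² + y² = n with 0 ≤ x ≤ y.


Step 1: Factor n = 86864 = 2^4 · 61 · 89.
Step 2: Check the mod-4 condition on each prime factor: 2 = 2 (special); 61 ≡ 1 (mod 4), exponent 1; 89 ≡ 1 (mod 4), exponent 1.
All primes ≡ 3 (mod 4) appear to even exponent (or don't appear), so by the two-squares theorem n IS expressible as a sum of two squares.
Step 3: Build a representation. Group n = k² · m with k = 4 and m = 61 · 89 = 5429 (a product of primes ≡ 1 (mod 4)); a representation of m scales to one of n via (k·x)² + (k·y)² = k²(x² + y²). Each prime p ≡ 1 (mod 4) is itself a sum of two squares; find a² by testing p − a² for a perfect square:
  61: 61 − 1² = 60, 61 − 2² = 57, 61 − 3² = 52, 61 − 4² = 45, 61 − 5² = 36 = 6² ⇒ 61 = 5² + 6².
  89: 89 − 1² = 88, 89 − 2² = 85, 89 − 3² = 80, 89 − 4² = 73, 89 − 5² = 64 = 8² ⇒ 89 = 5² + 8².
  Combine using the Brahmagupta–Fibonacci identity (a² + b²)(c² + d²) = (ac − bd)² + (ad + bc)² = (ac + bd)² + (ad − bc)²:
  61 · 89 = 5429: from (5² + 6²)(5² + 8²), take (5·5 − 6·8, 5·8 + 6·5) = (25 − 48, 40 + 30) = (-23, 70); dropping signs (only squares matter) gives (23, 70); check 23² + 70² = 529 + 4900 = 5429 ✓.
  Scale by k = 4: (4·23, 4·70) = (92, 280).
Step 4: Order so x ≤ y and verify: 92² + 280² = 8464 + 78400 = 86864 = n. ✓

n = 86864 = 92² + 280² (one valid representation with x ≤ y).


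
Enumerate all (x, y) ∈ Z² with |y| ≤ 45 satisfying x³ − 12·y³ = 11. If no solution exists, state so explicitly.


The equation is x³ - 12y³ = 11. For fixed y, x³ = 12·y³ + 11, so a solution requires the RHS to be a perfect cube.
Strategy: iterate y from -45 to 45, compute RHS = 12·y³ + 11, and check whether it is a (positive or negative) perfect cube.
Check small values of y:
  y = 0: RHS = 11 is not a perfect cube.
  y = 1: RHS = 23 is not a perfect cube.
  y = -1: RHS = -1 = (-1)³ ⇒ x = -1 works.
  y = 2: RHS = 107 is not a perfect cube.
  y = -2: RHS = -85 is not a perfect cube.
  y = 3: RHS = 335 is not a perfect cube.
  y = -3: RHS = -313 is not a perfect cube.
Continuing the search up to |y| = 45 finds no further solutions beyond those listed.
Collected solutions: (-1, -1).

Solutions (with |y| ≤ 45): (-1, -1).


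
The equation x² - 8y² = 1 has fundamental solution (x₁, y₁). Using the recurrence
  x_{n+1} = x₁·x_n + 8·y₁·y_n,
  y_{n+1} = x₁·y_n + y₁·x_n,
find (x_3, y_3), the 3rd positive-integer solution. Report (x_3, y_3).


Step 1: Find the fundamental solution (x₁, y₁) of x² - 8y² = 1.
  Expand √8 as a continued fraction. a₀ = ⌊√8⌋ = 2; iterate m_{k+1} = d_k·a_k − m_k, d_{k+1} = (8 − m_{k+1}²)/d_k, a_{k+1} = ⌊(a₀ + m_{k+1})/d_{k+1}⌋ (starting m₀ = 0, d₀ = 1), with convergents p_k = a_k·p_{k-1} + p_{k-2}, q_k = a_k·q_{k-1} + q_{k-2} (p₋₁ = 1, q₋₁ = 0):
  k = 0: a₀ = 2; p₀/q₀ = 2/1; p₀² − 8·q₀² = 4 − 8 = -4.
  k = 1: m = 2, d = 4, a = ⌊(2 + 2)/4⌋ = 1; p/q = (1·2 + 1)/(1·1 + 0) = 3/1; p² − 8·q² = 9 − 8 = 1.
  The first convergent with p² − 8·q² = 1 gives the fundamental solution (x₁, y₁) = (3, 1).
Step 2: Apply the recurrence (x_{n+1}, y_{n+1}) = (x₁x_n + 8y₁y_n, x₁y_n + y₁x_n) repeatedly.
  From (x_1, y_1) = (3, 1): x_2 = 3·3 + 8·1·1 = 17; y_2 = 3·1 + 1·3 = 6.
  From (x_2, y_2) = (17, 6): x_3 = 3·17 + 8·1·6 = 99; y_3 = 3·6 + 1·17 = 35.
Step 3: Verify x_3² - 8·y_3² = 9801 - 9800 = 1 (should be 1). ✓

(x_1, y_1) = (3, 1); (x_3, y_3) = (99, 35).


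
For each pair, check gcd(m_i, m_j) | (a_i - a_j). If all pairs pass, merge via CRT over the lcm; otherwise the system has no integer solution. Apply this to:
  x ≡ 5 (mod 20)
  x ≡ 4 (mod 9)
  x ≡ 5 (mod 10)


Moduli 20, 9, 10 are not pairwise coprime, so CRT works modulo lcm(m_i) when all pairwise compatibility conditions hold.
Pairwise compatibility: gcd(m_i, m_j) must divide a_i - a_j for every pair.
Merge one congruence at a time:
  Start: x ≡ 5 (mod 20).
  Combine with x ≡ 4 (mod 9): gcd(20, 9) = 1; 4 - 5 = -1, which IS divisible by 1, so compatible.
    Write x = 5 + 20·t and substitute into x ≡ 4 (mod 9): 20·t ≡ 4 − 5 = -1 (mod 9).
    Reduce coefficients mod 9: 2·t ≡ 8 (mod 9).
    The inverse of 2 mod 9 is 5 (since 2·5 = 10 = 1·9 + 1), so t ≡ 5·8 = 40 ≡ 4 (mod 9).
    Then x = 5 + 20·4 = 85, valid modulo lcm(20, 9) = 180: x ≡ 85 (mod 180).
  Combine with x ≡ 5 (mod 10): gcd(180, 10) = 10; 5 - 85 = -80, which IS divisible by 10, so compatible.
    Write x = 85 + 180·t and substitute into x ≡ 5 (mod 10): 180·t ≡ 5 − 85 = -80 (mod 10).
    Divide the congruence (and modulus) by g = 10: 18·t ≡ -8 (mod 1).
    Modulo 1 every t works; take t = 0.
    Then x = 85 + 180·0 = 85, valid modulo lcm(180, 10) = 180: x ≡ 85 (mod 180).
Verify: 85 mod 20 = 5, 85 mod 9 = 4, 85 mod 10 = 5.

x ≡ 85 (mod 180).


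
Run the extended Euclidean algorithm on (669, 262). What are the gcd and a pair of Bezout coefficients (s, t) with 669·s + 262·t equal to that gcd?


Euclidean algorithm on (669, 262) — divide until remainder is 0:
  669 = 2 · 262 + 145
  262 = 1 · 145 + 117
  145 = 1 · 117 + 28
  117 = 4 · 28 + 5
  28 = 5 · 5 + 3
  5 = 1 · 3 + 2
  3 = 1 · 2 + 1
  2 = 2 · 1 + 0
gcd(669, 262) = 1.
Track Bezout coefficients alongside the remainders: start with r₀ = 669 = a·1 + b·0 (s = 1, t = 0) and r₁ = 262 = a·0 + b·1 (s = 0, t = 1); each new remainder r_{k+1} = r_{k-1} − q_k·r_k inherits s_{k+1} = s_{k-1} − q_k·s_k, t_{k+1} = t_{k-1} − q_k·t_k, so r_k = a·s_k + b·t_k at every step:
  q = 2: r = 145, s = 1 − 2·0 = 1, t = 0 − 2·1 = -2  (check: 669·1 + 262·(-2) = 145)
  q = 1: r = 117, s = 0 − 1·1 = -1, t = 1 − 1·(-2) = 3  (check: 669·(-1) + 262·3 = 117)
  q = 1: r = 28, s = 1 − 1·(-1) = 2, t = -2 − 1·3 = -5  (check: 669·2 + 262·(-5) = 28)
  q = 4: r = 5, s = -1 − 4·2 = -9, t = 3 − 4·(-5) = 23  (check: 669·(-9) + 262·23 = 5)
  q = 5: r = 3, s = 2 − 5·(-9) = 47, t = -5 − 5·23 = -120  (check: 669·47 + 262·(-120) = 3)
  q = 1: r = 2, s = -9 − 1·47 = -56, t = 23 − 1·(-120) = 143  (check: 669·(-56) + 262·143 = 2)
  q = 1: r = 1, s = 47 − 1·(-56) = 103, t = -120 − 1·143 = -263  (check: 669·103 + 262·(-263) = 1)
The row with r = 1 (the gcd) gives the Bezout coefficients s = 103, t = -263.
Result: 669 · (103) + 262 · (-263) = 1.

gcd(669, 262) = 1; s = 103, t = -263 (check: 669·103 + 262·(-263) = 1).


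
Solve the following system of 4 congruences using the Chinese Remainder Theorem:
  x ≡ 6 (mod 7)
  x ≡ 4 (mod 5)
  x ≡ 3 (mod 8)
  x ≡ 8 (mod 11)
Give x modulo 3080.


Product of moduli M = 7 · 5 · 8 · 11 = 3080.
Merge one congruence at a time:
  Start: x ≡ 6 (mod 7).
  Combine with x ≡ 4 (mod 5); new modulus lcm = 35.
    Write x = 6 + 7·t and substitute into x ≡ 4 (mod 5): 7·t ≡ 4 − 6 = -2 (mod 5).
    Reduce coefficients mod 5: 2·t ≡ 3 (mod 5).
    The inverse of 2 mod 5 is 3 (since 2·3 = 6 = 1·5 + 1), so t ≡ 3·3 = 9 ≡ 4 (mod 5).
    Then x = 6 + 7·4 = 34, valid modulo lcm(7, 5) = 35: x ≡ 34 (mod 35).
  Combine with x ≡ 3 (mod 8); new modulus lcm = 280.
    Write x = 34 + 35·t and substitute into x ≡ 3 (mod 8): 35·t ≡ 3 − 34 = -31 (mod 8).
    Reduce coefficients mod 8: 3·t ≡ 1 (mod 8).
    The inverse of 3 mod 8 is 3 (since 3·3 = 9 = 1·8 + 1), so t ≡ 3·1 = 3 ≡ 3 (mod 8).
    Then x = 34 + 35·3 = 139, valid modulo lcm(35, 8) = 280: x ≡ 139 (mod 280).
  Combine with x ≡ 8 (mod 11); new modulus lcm = 3080.
    Write x = 139 + 280·t and substitute into x ≡ 8 (mod 11): 280·t ≡ 8 − 139 = -131 (mod 11).
    Reduce coefficients mod 11: 5·t ≡ 1 (mod 11).
    The inverse of 5 mod 11 is 9 (since 5·9 = 45 = 4·11 + 1), so t ≡ 9·1 = 9 ≡ 9 (mod 11).
    Then x = 139 + 280·9 = 2659, valid modulo lcm(280, 11) = 3080: x ≡ 2659 (mod 3080).
Verify against each original: 2659 mod 7 = 6, 2659 mod 5 = 4, 2659 mod 8 = 3, 2659 mod 11 = 8.

x ≡ 2659 (mod 3080).


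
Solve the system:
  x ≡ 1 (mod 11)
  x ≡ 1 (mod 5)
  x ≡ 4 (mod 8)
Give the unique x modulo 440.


Moduli 11, 5, 8 are pairwise coprime; by CRT there is a unique solution modulo M = 11 · 5 · 8 = 440.
Solve pairwise, accumulating the modulus:
  Start with x ≡ 1 (mod 11).
  Combine with x ≡ 1 (mod 5): since gcd(11, 5) = 1, we get a unique residue mod 55.
    Write x = 1 + 11·t and substitute into x ≡ 1 (mod 5): 11·t ≡ 1 − 1 = 0 (mod 5).
    Reduce coefficients mod 5: 1·t ≡ 0 (mod 5).
    So t ≡ 0 (mod 5).
    Then x = 1 + 11·0 = 1, valid modulo lcm(11, 5) = 55: x ≡ 1 (mod 55).
  Combine with x ≡ 4 (mod 8): since gcd(55, 8) = 1, we get a unique residue mod 440.
    Write x = 1 + 55·t and substitute into x ≡ 4 (mod 8): 55·t ≡ 4 − 1 = 3 (mod 8).
    Reduce coefficients mod 8: 7·t ≡ 3 (mod 8).
    The inverse of 7 mod 8 is 7 (since 7·7 = 49 = 6·8 + 1), so t ≡ 7·3 = 21 ≡ 5 (mod 8).
    Then x = 1 + 55·5 = 276, valid modulo lcm(55, 8) = 440: x ≡ 276 (mod 440).
Verify: 276 mod 11 = 1 ✓, 276 mod 5 = 1 ✓, 276 mod 8 = 4 ✓.

x ≡ 276 (mod 440).


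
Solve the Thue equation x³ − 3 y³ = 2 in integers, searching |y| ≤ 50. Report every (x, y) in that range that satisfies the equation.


The equation is x³ - 3y³ = 2. For fixed y, x³ = 3·y³ + 2, so a solution requires the RHS to be a perfect cube.
Strategy: iterate y from -50 to 50, compute RHS = 3·y³ + 2, and check whether it is a (positive or negative) perfect cube.
Check small values of y:
  y = 0: RHS = 2 is not a perfect cube.
  y = 1: RHS = 5 is not a perfect cube.
  y = -1: RHS = -1 = (-1)³ ⇒ x = -1 works.
  y = 2: RHS = 26 is not a perfect cube.
  y = -2: RHS = -22 is not a perfect cube.
  y = 3: RHS = 83 is not a perfect cube.
  y = -3: RHS = -79 is not a perfect cube.
Continuing the search up to |y| = 50 finds no further solutions beyond those listed.
Collected solutions: (-1, -1).

Solutions (with |y| ≤ 50): (-1, -1).


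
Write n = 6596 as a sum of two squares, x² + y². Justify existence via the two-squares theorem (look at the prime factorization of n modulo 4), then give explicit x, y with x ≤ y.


Step 1: Factor n = 6596 = 2^2 · 17 · 97.
Step 2: Check the mod-4 condition on each prime factor: 2 = 2 (special); 17 ≡ 1 (mod 4), exponent 1; 97 ≡ 1 (mod 4), exponent 1.
All primes ≡ 3 (mod 4) appear to even exponent (or don't appear), so by the two-squares theorem n IS expressible as a sum of two squares.
Step 3: Build a representation. Group n = k² · m with k = 2 and m = 17 · 97 = 1649 (a product of primes ≡ 1 (mod 4)); a representation of m scales to one of n via (k·x)² + (k·y)² = k²(x² + y²). Each prime p ≡ 1 (mod 4) is itself a sum of two squares; find a² by testing p − a² for a perfect square:
  17: 17 − 1² = 16 = 4² ⇒ 17 = 1² + 4².
  97: 97 − 1² = 96, 97 − 2² = 93, 97 − 3² = 88, 97 − 4² = 81 = 9² ⇒ 97 = 4² + 9².
  Combine using the Brahmagupta–Fibonacci identity (a² + b²)(c² + d²) = (ac − bd)² + (ad + bc)² = (ac + bd)² + (ad − bc)²:
  17 · 97 = 1649: from (1² + 4²)(4² + 9²), take (1·4 − 4·9, 1·9 + 4·4) = (4 − 36, 9 + 16) = (-32, 25); dropping signs (only squares matter) gives (32, 25); check 32² + 25² = 1024 + 625 = 1649 ✓.
  Scale by k = 2: (2·32, 2·25) = (64, 50).
Step 4: Order so x ≤ y and verify: 50² + 64² = 2500 + 4096 = 6596 = n. ✓

n = 6596 = 50² + 64² (one valid representation with x ≤ y).


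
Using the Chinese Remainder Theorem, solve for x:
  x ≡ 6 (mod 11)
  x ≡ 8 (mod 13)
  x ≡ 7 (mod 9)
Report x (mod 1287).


Moduli 11, 13, 9 are pairwise coprime; by CRT there is a unique solution modulo M = 11 · 13 · 9 = 1287.
Solve pairwise, accumulating the modulus:
  Start with x ≡ 6 (mod 11).
  Combine with x ≡ 8 (mod 13): since gcd(11, 13) = 1, we get a unique residue mod 143.
    Write x = 6 + 11·t and substitute into x ≡ 8 (mod 13): 11·t ≡ 8 − 6 = 2 (mod 13).
    The inverse of 11 mod 13 is 6 (since 11·6 = 66 = 5·13 + 1), so t ≡ 6·2 = 12 ≡ 12 (mod 13).
    Then x = 6 + 11·12 = 138, valid modulo lcm(11, 13) = 143: x ≡ 138 (mod 143).
  Combine with x ≡ 7 (mod 9): since gcd(143, 9) = 1, we get a unique residue mod 1287.
    Write x = 138 + 143·t and substitute into x ≡ 7 (mod 9): 143·t ≡ 7 − 138 = -131 (mod 9).
    Reduce coefficients mod 9: 8·t ≡ 4 (mod 9).
    The inverse of 8 mod 9 is 8 (since 8·8 = 64 = 7·9 + 1), so t ≡ 8·4 = 32 ≡ 5 (mod 9).
    Then x = 138 + 143·5 = 853, valid modulo lcm(143, 9) = 1287: x ≡ 853 (mod 1287).
Verify: 853 mod 11 = 6 ✓, 853 mod 13 = 8 ✓, 853 mod 9 = 7 ✓.

x ≡ 853 (mod 1287).


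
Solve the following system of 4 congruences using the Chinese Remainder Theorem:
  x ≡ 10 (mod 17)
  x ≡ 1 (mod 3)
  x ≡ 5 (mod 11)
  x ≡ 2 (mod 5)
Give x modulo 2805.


Product of moduli M = 17 · 3 · 11 · 5 = 2805.
Merge one congruence at a time:
  Start: x ≡ 10 (mod 17).
  Combine with x ≡ 1 (mod 3); new modulus lcm = 51.
    Write x = 10 + 17·t and substitute into x ≡ 1 (mod 3): 17·t ≡ 1 − 10 = -9 (mod 3).
    Reduce coefficients mod 3: 2·t ≡ 0 (mod 3).
    The inverse of 2 mod 3 is 2 (since 2·2 = 4 = 1·3 + 1), so t ≡ 2·0 = 0 ≡ 0 (mod 3).
    Then x = 10 + 17·0 = 10, valid modulo lcm(17, 3) = 51: x ≡ 10 (mod 51).
  Combine with x ≡ 5 (mod 11); new modulus lcm = 561.
    Write x = 10 + 51·t and substitute into x ≡ 5 (mod 11): 51·t ≡ 5 − 10 = -5 (mod 11).
    Reduce coefficients mod 11: 7·t ≡ 6 (mod 11).
    The inverse of 7 mod 11 is 8 (since 7·8 = 56 = 5·11 + 1), so t ≡ 8·6 = 48 ≡ 4 (mod 11).
    Then x = 10 + 51·4 = 214, valid modulo lcm(51, 11) = 561: x ≡ 214 (mod 561).
  Combine with x ≡ 2 (mod 5); new modulus lcm = 2805.
    Write x = 214 + 561·t and substitute into x ≡ 2 (mod 5): 561·t ≡ 2 − 214 = -212 (mod 5).
    Reduce coefficients mod 5: 1·t ≡ 3 (mod 5).
    So t ≡ 3 (mod 5).
    Then x = 214 + 561·3 = 1897, valid modulo lcm(561, 5) = 2805: x ≡ 1897 (mod 2805).
Verify against each original: 1897 mod 17 = 10, 1897 mod 3 = 1, 1897 mod 11 = 5, 1897 mod 5 = 2.

x ≡ 1897 (mod 2805).


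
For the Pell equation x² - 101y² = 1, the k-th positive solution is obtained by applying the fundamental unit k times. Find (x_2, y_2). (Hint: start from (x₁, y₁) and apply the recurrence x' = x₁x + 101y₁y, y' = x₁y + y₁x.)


Step 1: Find the fundamental solution (x₁, y₁) of x² - 101y² = 1.
  Expand √101 as a continued fraction. a₀ = ⌊√101⌋ = 10; iterate m_{k+1} = d_k·a_k − m_k, d_{k+1} = (101 − m_{k+1}²)/d_k, a_{k+1} = ⌊(a₀ + m_{k+1})/d_{k+1}⌋ (starting m₀ = 0, d₀ = 1), with convergents p_k = a_k·p_{k-1} + p_{k-2}, q_k = a_k·q_{k-1} + q_{k-2} (p₋₁ = 1, q₋₁ = 0):
  k = 0: a₀ = 10; p₀/q₀ = 10/1; p₀² − 101·q₀² = 100 − 101 = -1.
  k = 1: m = 10, d = 1, a = ⌊(10 + 10)/1⌋ = 20; p/q = (20·10 + 1)/(20·1 + 0) = 201/20; p² − 101·q² = 40401 − 40400 = 1.
  The first convergent with p² − 101·q² = 1 gives the fundamental solution (x₁, y₁) = (201, 20).
Step 2: Apply the recurrence (x_{n+1}, y_{n+1}) = (x₁x_n + 101y₁y_n, x₁y_n + y₁x_n) repeatedly.
  From (x_1, y_1) = (201, 20): x_2 = 201·201 + 101·20·20 = 80801; y_2 = 201·20 + 20·201 = 8040.
Step 3: Verify x_2² - 101·y_2² = 6528801601 - 6528801600 = 1 (should be 1). ✓

(x_1, y_1) = (201, 20); (x_2, y_2) = (80801, 8040).


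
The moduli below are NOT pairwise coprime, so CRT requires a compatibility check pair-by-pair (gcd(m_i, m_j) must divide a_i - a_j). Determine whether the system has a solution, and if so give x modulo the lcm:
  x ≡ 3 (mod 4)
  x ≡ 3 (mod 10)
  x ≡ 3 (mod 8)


Moduli 4, 10, 8 are not pairwise coprime, so CRT works modulo lcm(m_i) when all pairwise compatibility conditions hold.
Pairwise compatibility: gcd(m_i, m_j) must divide a_i - a_j for every pair.
Merge one congruence at a time:
  Start: x ≡ 3 (mod 4).
  Combine with x ≡ 3 (mod 10): gcd(4, 10) = 2; 3 - 3 = 0, which IS divisible by 2, so compatible.
    Write x = 3 + 4·t and substitute into x ≡ 3 (mod 10): 4·t ≡ 3 − 3 = 0 (mod 10).
    Divide the congruence (and modulus) by g = 2: 2·t ≡ 0 (mod 5).
    The inverse of 2 mod 5 is 3 (since 2·3 = 6 = 1·5 + 1), so t ≡ 3·0 = 0 ≡ 0 (mod 5).
    Then x = 3 + 4·0 = 3, valid modulo lcm(4, 10) = 20: x ≡ 3 (mod 20).
  Combine with x ≡ 3 (mod 8): gcd(20, 8) = 4; 3 - 3 = 0, which IS divisible by 4, so compatible.
    Write x = 3 + 20·t and substitute into x ≡ 3 (mod 8): 20·t ≡ 3 − 3 = 0 (mod 8).
    Divide the congruence (and modulus) by g = 4: 5·t ≡ 0 (mod 2).
    Reduce coefficients mod 2: 1·t ≡ 0 (mod 2).
    So t ≡ 0 (mod 2).
    Then x = 3 + 20·0 = 3, valid modulo lcm(20, 8) = 40: x ≡ 3 (mod 40).
Verify: 3 mod 4 = 3, 3 mod 10 = 3, 3 mod 8 = 3.

x ≡ 3 (mod 40).


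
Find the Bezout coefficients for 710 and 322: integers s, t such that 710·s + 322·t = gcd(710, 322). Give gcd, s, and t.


Euclidean algorithm on (710, 322) — divide until remainder is 0:
  710 = 2 · 322 + 66
  322 = 4 · 66 + 58
  66 = 1 · 58 + 8
  58 = 7 · 8 + 2
  8 = 4 · 2 + 0
gcd(710, 322) = 2.
Track Bezout coefficients alongside the remainders: start with r₀ = 710 = a·1 + b·0 (s = 1, t = 0) and r₁ = 322 = a·0 + b·1 (s = 0, t = 1); each new remainder r_{k+1} = r_{k-1} − q_k·r_k inherits s_{k+1} = s_{k-1} − q_k·s_k, t_{k+1} = t_{k-1} − q_k·t_k, so r_k = a·s_k + b·t_k at every step:
  q = 2: r = 66, s = 1 − 2·0 = 1, t = 0 − 2·1 = -2  (check: 710·1 + 322·(-2) = 66)
  q = 4: r = 58, s = 0 − 4·1 = -4, t = 1 − 4·(-2) = 9  (check: 710·(-4) + 322·9 = 58)
  q = 1: r = 8, s = 1 − 1·(-4) = 5, t = -2 − 1·9 = -11  (check: 710·5 + 322·(-11) = 8)
  q = 7: r = 2, s = -4 − 7·5 = -39, t = 9 − 7·(-11) = 86  (check: 710·(-39) + 322·86 = 2)
The row with r = 2 (the gcd) gives the Bezout coefficients s = -39, t = 86.
Result: 710 · (-39) + 322 · (86) = 2.

gcd(710, 322) = 2; s = -39, t = 86 (check: 710·(-39) + 322·86 = 2).


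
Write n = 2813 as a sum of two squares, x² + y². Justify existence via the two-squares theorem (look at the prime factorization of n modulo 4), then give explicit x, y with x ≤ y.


Step 1: Factor n = 2813 = 29 · 97.
Step 2: Check the mod-4 condition on each prime factor: 29 ≡ 1 (mod 4), exponent 1; 97 ≡ 1 (mod 4), exponent 1.
All primes ≡ 3 (mod 4) appear to even exponent (or don't appear), so by the two-squares theorem n IS expressible as a sum of two squares.
Step 3: Build a representation. Here n = 29 · 97 is a product of primes ≡ 1 (mod 4). Each prime p ≡ 1 (mod 4) is itself a sum of two squares; find a² by testing p − a² for a perfect square:
  29: 29 − 1² = 28, 29 − 2² = 25 = 5² ⇒ 29 = 2² + 5².
  97: 97 − 1² = 96, 97 − 2² = 93, 97 − 3² = 88, 97 − 4² = 81 = 9² ⇒ 97 = 4² + 9².
  Combine using the Brahmagupta–Fibonacci identity (a² + b²)(c² + d²) = (ac − bd)² + (ad + bc)² = (ac + bd)² + (ad − bc)²:
  29 · 97 = 2813: from (2² + 5²)(4² + 9²), take (2·4 − 5·9, 2·9 + 5·4) = (8 − 45, 18 + 20) = (-37, 38); dropping signs (only squares matter) gives (37, 38); check 37² + 38² = 1369 + 1444 = 2813 ✓.
Step 4: Order so x ≤ y and verify: 37² + 38² = 1369 + 1444 = 2813 = n. ✓

n = 2813 = 37² + 38² (one valid representation with x ≤ y).


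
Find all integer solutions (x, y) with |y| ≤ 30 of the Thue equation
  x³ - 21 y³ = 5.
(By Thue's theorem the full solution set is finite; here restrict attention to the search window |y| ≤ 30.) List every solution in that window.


The equation is x³ - 21y³ = 5. For fixed y, x³ = 21·y³ + 5, so a solution requires the RHS to be a perfect cube.
Strategy: iterate y from -30 to 30, compute RHS = 21·y³ + 5, and check whether it is a (positive or negative) perfect cube.
Check small values of y:
  y = 0: RHS = 5 is not a perfect cube.
  y = 1: RHS = 26 is not a perfect cube.
  y = -1: RHS = -16 is not a perfect cube.
  y = 2: RHS = 173 is not a perfect cube.
  y = -2: RHS = -163 is not a perfect cube.
  y = 3: RHS = 572 is not a perfect cube.
  y = -3: RHS = -562 is not a perfect cube.
Continuing the search up to |y| = 30 finds no solutions either.
No (x, y) in the scanned range satisfies the equation.

No integer solutions with |y| ≤ 30.


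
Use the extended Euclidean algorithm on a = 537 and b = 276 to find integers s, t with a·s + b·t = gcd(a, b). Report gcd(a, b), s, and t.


Euclidean algorithm on (537, 276) — divide until remainder is 0:
  537 = 1 · 276 + 261
  276 = 1 · 261 + 15
  261 = 17 · 15 + 6
  15 = 2 · 6 + 3
  6 = 2 · 3 + 0
gcd(537, 276) = 3.
Track Bezout coefficients alongside the remainders: start with r₀ = 537 = a·1 + b·0 (s = 1, t = 0) and r₁ = 276 = a·0 + b·1 (s = 0, t = 1); each new remainder r_{k+1} = r_{k-1} − q_k·r_k inherits s_{k+1} = s_{k-1} − q_k·s_k, t_{k+1} = t_{k-1} − q_k·t_k, so r_k = a·s_k + b·t_k at every step:
  q = 1: r = 261, s = 1 − 1·0 = 1, t = 0 − 1·1 = -1  (check: 537·1 + 276·(-1) = 261)
  q = 1: r = 15, s = 0 − 1·1 = -1, t = 1 − 1·(-1) = 2  (check: 537·(-1) + 276·2 = 15)
  q = 17: r = 6, s = 1 − 17·(-1) = 18, t = -1 − 17·2 = -35  (check: 537·18 + 276·(-35) = 6)
  q = 2: r = 3, s = -1 − 2·18 = -37, t = 2 − 2·(-35) = 72  (check: 537·(-37) + 276·72 = 3)
The row with r = 3 (the gcd) gives the Bezout coefficients s = -37, t = 72.
Result: 537 · (-37) + 276 · (72) = 3.

gcd(537, 276) = 3; s = -37, t = 72 (check: 537·(-37) + 276·72 = 3).


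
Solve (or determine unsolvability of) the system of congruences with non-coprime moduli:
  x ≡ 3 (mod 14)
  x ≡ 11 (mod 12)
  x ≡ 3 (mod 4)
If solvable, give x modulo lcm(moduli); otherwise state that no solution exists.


Moduli 14, 12, 4 are not pairwise coprime, so CRT works modulo lcm(m_i) when all pairwise compatibility conditions hold.
Pairwise compatibility: gcd(m_i, m_j) must divide a_i - a_j for every pair.
Merge one congruence at a time:
  Start: x ≡ 3 (mod 14).
  Combine with x ≡ 11 (mod 12): gcd(14, 12) = 2; 11 - 3 = 8, which IS divisible by 2, so compatible.
    Write x = 3 + 14·t and substitute into x ≡ 11 (mod 12): 14·t ≡ 11 − 3 = 8 (mod 12).
    Divide the congruence (and modulus) by g = 2: 7·t ≡ 4 (mod 6).
    Reduce coefficients mod 6: 1·t ≡ 4 (mod 6).
    So t ≡ 4 (mod 6).
    Then x = 3 + 14·4 = 59, valid modulo lcm(14, 12) = 84: x ≡ 59 (mod 84).
  Combine with x ≡ 3 (mod 4): gcd(84, 4) = 4; 3 - 59 = -56, which IS divisible by 4, so compatible.
    Write x = 59 + 84·t and substitute into x ≡ 3 (mod 4): 84·t ≡ 3 − 59 = -56 (mod 4).
    Divide the congruence (and modulus) by g = 4: 21·t ≡ -14 (mod 1).
    Modulo 1 every t works; take t = 0.
    Then x = 59 + 84·0 = 59, valid modulo lcm(84, 4) = 84: x ≡ 59 (mod 84).
Verify: 59 mod 14 = 3, 59 mod 12 = 11, 59 mod 4 = 3.

x ≡ 59 (mod 84).


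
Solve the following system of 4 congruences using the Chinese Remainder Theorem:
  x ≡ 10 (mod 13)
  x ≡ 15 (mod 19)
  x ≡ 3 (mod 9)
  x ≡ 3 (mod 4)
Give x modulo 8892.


Product of moduli M = 13 · 19 · 9 · 4 = 8892.
Merge one congruence at a time:
  Start: x ≡ 10 (mod 13).
  Combine with x ≡ 15 (mod 19); new modulus lcm = 247.
    Write x = 10 + 13·t and substitute into x ≡ 15 (mod 19): 13·t ≡ 15 − 10 = 5 (mod 19).
    The inverse of 13 mod 19 is 3 (since 13·3 = 39 = 2·19 + 1), so t ≡ 3·5 = 15 ≡ 15 (mod 19).
    Then x = 10 + 13·15 = 205, valid modulo lcm(13, 19) = 247: x ≡ 205 (mod 247).
  Combine with x ≡ 3 (mod 9); new modulus lcm = 2223.
    Write x = 205 + 247·t and substitute into x ≡ 3 (mod 9): 247·t ≡ 3 − 205 = -202 (mod 9).
    Reduce coefficients mod 9: 4·t ≡ 5 (mod 9).
    The inverse of 4 mod 9 is 7 (since 4·7 = 28 = 3·9 + 1), so t ≡ 7·5 = 35 ≡ 8 (mod 9).
    Then x = 205 + 247·8 = 2181, valid modulo lcm(247, 9) = 2223: x ≡ 2181 (mod 2223).
  Combine with x ≡ 3 (mod 4); new modulus lcm = 8892.
    Write x = 2181 + 2223·t and substitute into x ≡ 3 (mod 4): 2223·t ≡ 3 − 2181 = -2178 (mod 4).
    Reduce coefficients mod 4: 3·t ≡ 2 (mod 4).
    The inverse of 3 mod 4 is 3 (since 3·3 = 9 = 2·4 + 1), so t ≡ 3·2 = 6 ≡ 2 (mod 4).
    Then x = 2181 + 2223·2 = 6627, valid modulo lcm(2223, 4) = 8892: x ≡ 6627 (mod 8892).
Verify against each original: 6627 mod 13 = 10, 6627 mod 19 = 15, 6627 mod 9 = 3, 6627 mod 4 = 3.

x ≡ 6627 (mod 8892).


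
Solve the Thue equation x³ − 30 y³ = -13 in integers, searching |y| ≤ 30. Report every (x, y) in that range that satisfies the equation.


The equation is x³ - 30y³ = -13. For fixed y, x³ = 30·y³ − 13, so a solution requires the RHS to be a perfect cube.
Strategy: iterate y from -30 to 30, compute RHS = 30·y³ − 13, and check whether it is a (positive or negative) perfect cube.
Check small values of y:
  y = 0: RHS = -13 is not a perfect cube.
  y = 1: RHS = 17 is not a perfect cube.
  y = -1: RHS = -43 is not a perfect cube.
  y = 2: RHS = 227 is not a perfect cube.
  y = -2: RHS = -253 is not a perfect cube.
  y = 3: RHS = 797 is not a perfect cube.
  y = -3: RHS = -823 is not a perfect cube.
Continuing the search up to |y| = 30 finds no solutions either.
No (x, y) in the scanned range satisfies the equation.

No integer solutions with |y| ≤ 30.
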